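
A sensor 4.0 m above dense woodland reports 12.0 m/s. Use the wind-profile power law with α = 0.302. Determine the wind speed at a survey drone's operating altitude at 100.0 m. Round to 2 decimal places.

Power-law profile: V₂ = V₁ · (z₂/z₁)^α
V₂ = 12.0 × (100.0/4.0)^0.302 = 12.0 × (25.0000)^0.302
    = 12.0 × 2.6435 = 31.7219 m/s

31.72 m/s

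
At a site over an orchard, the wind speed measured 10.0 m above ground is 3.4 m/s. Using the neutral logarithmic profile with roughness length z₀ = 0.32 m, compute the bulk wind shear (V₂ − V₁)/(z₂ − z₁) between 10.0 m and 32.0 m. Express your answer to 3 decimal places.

0.052 m/s/m

Log law: V₂ = V₁ · ln(z₂/z₀)/ln(z₁/z₀) = 3.4 × 4.6052/3.4420 = 4.5490 m/s
ΔV/Δz = (4.5490 − 3.4)/(32.0 − 10.0) = 1.1490/22.0000 = 0.05223 m/s/m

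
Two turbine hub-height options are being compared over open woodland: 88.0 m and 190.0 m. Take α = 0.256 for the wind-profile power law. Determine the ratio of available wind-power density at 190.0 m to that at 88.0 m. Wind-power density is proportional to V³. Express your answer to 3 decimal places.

Speed ratio: V_B/V_A = (z_B/z_A)^α = (190.0/88.0)^0.256 = (2.1591)^0.256 = 1.21779
Power-density ratio: P_B/P_A = (V_B/V_A)³ = (1.21779)³ = 1.80601

1.806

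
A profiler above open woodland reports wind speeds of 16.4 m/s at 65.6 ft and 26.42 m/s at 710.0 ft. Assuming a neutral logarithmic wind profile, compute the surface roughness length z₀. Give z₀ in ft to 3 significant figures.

Log law: V(z) ∝ ln(z/z₀). With r = V₁/V₂ = 16.4/26.42 = 0.62074,
r · ln(z₂/z₀) = ln(z₁/z₀) ⇒ ln z₀ = (ln z₁ − r·ln z₂)/(1 − r)
ln z₀ = (4.18358 − 0.62074×6.56526) / 0.37926 = 0.2854
z₀ = exp(0.2854) = 1.330 ft

z₀ ≈ 1.33 ft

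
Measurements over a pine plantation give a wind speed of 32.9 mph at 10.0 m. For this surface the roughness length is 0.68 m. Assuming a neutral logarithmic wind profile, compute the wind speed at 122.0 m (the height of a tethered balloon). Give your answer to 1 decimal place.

Log law: V(z) ∝ ln(z/z₀), so V₂/V₁ = ln(z₂/z₀) / ln(z₁/z₀).
ln(122.0/0.68) = 5.1897, ln(10.0/0.68) = 2.6882
V₂ = 32.9 × 5.1897/2.6882 = 32.9 × 1.9305 = 63.5137 mph

63.5 mph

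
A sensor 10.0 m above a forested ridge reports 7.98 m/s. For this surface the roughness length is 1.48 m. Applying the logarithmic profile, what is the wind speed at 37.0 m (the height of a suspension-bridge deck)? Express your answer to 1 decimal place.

13.4 m/s

Log law: V(z) ∝ ln(z/z₀), so V₂/V₁ = ln(z₂/z₀) / ln(z₁/z₀).
ln(37.0/1.48) = 3.2189, ln(10.0/1.48) = 1.9105
V₂ = 7.98 × 3.2189/1.9105 = 7.98 × 1.6848 = 13.4447 m/s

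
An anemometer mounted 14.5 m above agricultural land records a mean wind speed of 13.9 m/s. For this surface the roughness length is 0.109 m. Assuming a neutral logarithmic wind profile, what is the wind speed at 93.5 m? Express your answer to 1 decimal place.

19.2 m/s

Log law: V(z) ∝ ln(z/z₀), so V₂/V₁ = ln(z₂/z₀) / ln(z₁/z₀).
ln(93.5/0.109) = 6.7544, ln(14.5/0.109) = 4.8906
V₂ = 13.9 × 6.7544/4.8906 = 13.9 × 1.3811 = 19.1974 m/s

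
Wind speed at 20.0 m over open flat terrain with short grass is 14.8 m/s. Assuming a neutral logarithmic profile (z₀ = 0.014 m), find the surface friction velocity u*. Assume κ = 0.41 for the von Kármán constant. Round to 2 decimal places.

u* ≈ 0.84 m/s

Log law: V(z) = (u*/κ) · ln(z/z₀) ⇒ u* = κ · V / ln(z/z₀)
u* = 0.41 × 14.8 / ln(20.0/0.014) = 0.41 × 14.8 / 7.2644
   = 6.0680 / 7.2644 = 0.8353 m/s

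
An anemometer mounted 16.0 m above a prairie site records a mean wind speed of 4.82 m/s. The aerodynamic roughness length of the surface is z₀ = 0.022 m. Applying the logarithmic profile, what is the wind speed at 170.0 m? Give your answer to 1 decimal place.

6.5 m/s

Log law: V(z) ∝ ln(z/z₀), so V₂/V₁ = ln(z₂/z₀) / ln(z₁/z₀).
ln(170.0/0.022) = 8.9525, ln(16.0/0.022) = 6.5893
V₂ = 4.82 × 8.9525/6.5893 = 4.82 × 1.3586 = 6.5487 m/s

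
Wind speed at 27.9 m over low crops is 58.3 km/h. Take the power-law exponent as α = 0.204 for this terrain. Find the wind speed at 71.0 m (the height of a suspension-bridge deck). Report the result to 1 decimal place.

70.5 km/h

Power-law profile: V₂ = V₁ · (z₂/z₁)^α
V₂ = 58.3 × (71.0/27.9)^0.204 = 58.3 × (2.5448)^0.204
    = 58.3 × 1.2099 = 70.5378 km/h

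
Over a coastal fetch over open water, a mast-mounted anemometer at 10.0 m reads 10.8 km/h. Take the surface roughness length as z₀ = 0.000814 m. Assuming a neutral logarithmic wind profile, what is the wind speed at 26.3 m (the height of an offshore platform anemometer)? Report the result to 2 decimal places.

Log law: V(z) ∝ ln(z/z₀), so V₂/V₁ = ln(z₂/z₀) / ln(z₁/z₀).
ln(26.3/0.000814) = 10.3831, ln(10.0/0.000814) = 9.4161
V₂ = 10.8 × 10.3831/9.4161 = 10.8 × 1.1027 = 11.9091 km/h

11.91 km/h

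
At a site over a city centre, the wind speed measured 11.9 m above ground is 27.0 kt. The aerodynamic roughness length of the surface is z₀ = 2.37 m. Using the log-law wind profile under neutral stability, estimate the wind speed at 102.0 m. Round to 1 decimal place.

Log law: V(z) ∝ ln(z/z₀), so V₂/V₁ = ln(z₂/z₀) / ln(z₁/z₀).
ln(102.0/2.37) = 3.7621, ln(11.9/2.37) = 1.6136
V₂ = 27.0 × 3.7621/1.6136 = 27.0 × 2.3314 = 62.9482 kt

62.9 kt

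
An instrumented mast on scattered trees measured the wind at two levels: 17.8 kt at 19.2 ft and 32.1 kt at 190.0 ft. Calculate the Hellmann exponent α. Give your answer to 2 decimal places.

Power law: V₂/V₁ = (z₂/z₁)^α ⇒ α = ln(V₂/V₁) / ln(z₂/z₁)
α = ln(32.1/17.8) / ln(190.0/19.2) = ln(1.8034) / ln(9.8958)
  = 0.58966 / 2.29211 = 0.25725

α ≈ 0.26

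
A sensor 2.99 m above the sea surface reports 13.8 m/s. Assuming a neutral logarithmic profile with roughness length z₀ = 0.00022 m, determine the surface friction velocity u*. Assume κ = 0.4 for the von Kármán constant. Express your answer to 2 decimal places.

u* ≈ 0.58 m/s

Log law: V(z) = (u*/κ) · ln(z/z₀) ⇒ u* = κ · V / ln(z/z₀)
u* = 0.4 × 13.8 / ln(2.99/0.00022) = 0.4 × 13.8 / 9.5172
   = 5.5200 / 9.5172 = 0.5800 m/s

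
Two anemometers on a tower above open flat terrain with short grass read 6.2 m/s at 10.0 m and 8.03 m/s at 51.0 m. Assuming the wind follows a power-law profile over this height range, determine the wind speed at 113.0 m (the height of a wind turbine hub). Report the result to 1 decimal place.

First find α: α = ln(V₂/V₁)/ln(z₂/z₁) = ln(8.03/6.2)/ln(51.0/10.0) = 0.25864/1.62924 = 0.1587
Extrapolate from 51.0 m to 113.0 m: V₃ = 8.03 × (113.0/51.0)^0.1587 = 8.03 × 1.1346 = 9.1109 m/s

9.1 m/s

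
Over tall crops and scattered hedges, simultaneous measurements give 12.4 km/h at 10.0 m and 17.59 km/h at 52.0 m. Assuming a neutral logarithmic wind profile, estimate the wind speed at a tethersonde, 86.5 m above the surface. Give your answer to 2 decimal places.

19.19 km/h

Log law: V ∝ ln(z/z₀). From the pair, with r = V₁/V₂ = 0.70495,
ln z₀ = (ln z₁ − r·ln z₂)/(1 − r) = (2.3026 − 0.70495×3.9512)/0.29505 = -1.6364 → z₀ = 0.1947 m
V₃ = V₁ · ln(z₃/z₀)/ln(z₁/z₀) = 12.4 × 6.0966/3.9390 = 19.1920 km/h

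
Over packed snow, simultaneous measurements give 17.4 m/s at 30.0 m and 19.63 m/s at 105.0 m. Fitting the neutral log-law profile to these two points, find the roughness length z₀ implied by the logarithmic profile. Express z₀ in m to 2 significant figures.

Log law: V(z) ∝ ln(z/z₀). With r = V₁/V₂ = 17.4/19.63 = 0.88640,
r · ln(z₂/z₀) = ln(z₁/z₀) ⇒ ln z₀ = (ln z₁ − r·ln z₂)/(1 − r)
ln z₀ = (3.40120 − 0.88640×4.65396) / 0.11360 = -6.3737
z₀ = exp(-6.3737) = 0.001706 m

z₀ ≈ 0.0017 m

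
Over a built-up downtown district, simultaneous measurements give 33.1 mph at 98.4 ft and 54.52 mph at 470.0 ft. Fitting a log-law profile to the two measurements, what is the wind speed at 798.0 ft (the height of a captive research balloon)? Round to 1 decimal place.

61.8 mph

Log law: V ∝ ln(z/z₀). From the pair, with r = V₁/V₂ = 0.60712,
ln z₀ = (ln z₁ − r·ln z₂)/(1 − r) = (4.5890 − 0.60712×6.1527)/0.39288 = 2.1727 → z₀ = 8.782 ft
V₃ = V₁ · ln(z₃/z₀)/ln(z₁/z₀) = 33.1 × 4.5094/2.4163 = 61.7716 mph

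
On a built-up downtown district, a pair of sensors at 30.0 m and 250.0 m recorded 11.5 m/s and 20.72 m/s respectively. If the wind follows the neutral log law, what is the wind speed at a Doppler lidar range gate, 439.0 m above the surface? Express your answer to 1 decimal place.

23.2 m/s

Log law: V ∝ ln(z/z₀). From the pair, with r = V₁/V₂ = 0.55502,
ln z₀ = (ln z₁ − r·ln z₂)/(1 − r) = (3.4012 − 0.55502×5.5215)/0.44498 = 0.7566 → z₀ = 2.131 m
V₃ = V₁ · ln(z₃/z₀)/ln(z₁/z₀) = 11.5 × 5.3279/2.6446 = 23.1684 m/s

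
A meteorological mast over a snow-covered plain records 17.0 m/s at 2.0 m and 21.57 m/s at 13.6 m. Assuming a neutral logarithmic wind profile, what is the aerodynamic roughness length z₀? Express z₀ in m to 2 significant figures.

Log law: V(z) ∝ ln(z/z₀). With r = V₁/V₂ = 17.0/21.57 = 0.78813,
r · ln(z₂/z₀) = ln(z₁/z₀) ⇒ ln z₀ = (ln z₁ − r·ln z₂)/(1 − r)
ln z₀ = (0.69315 − 0.78813×2.61007) / 0.21187 = -6.4376
z₀ = exp(-6.4376) = 0.001600 m

z₀ ≈ 0.0016 m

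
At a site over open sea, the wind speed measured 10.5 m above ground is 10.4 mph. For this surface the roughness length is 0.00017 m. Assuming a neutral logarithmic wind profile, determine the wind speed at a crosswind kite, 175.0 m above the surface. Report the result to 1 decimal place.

Log law: V(z) ∝ ln(z/z₀), so V₂/V₁ = ln(z₂/z₀) / ln(z₁/z₀).
ln(175.0/0.00017) = 13.8445, ln(10.5/0.00017) = 11.0311
V₂ = 10.4 × 13.8445/11.0311 = 10.4 × 1.2550 = 13.0525 mph

13.1 mph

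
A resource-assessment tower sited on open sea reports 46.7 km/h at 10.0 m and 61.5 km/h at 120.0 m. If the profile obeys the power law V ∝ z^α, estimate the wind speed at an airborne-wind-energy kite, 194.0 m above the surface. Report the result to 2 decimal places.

64.86 km/h

First find α: α = ln(V₂/V₁)/ln(z₂/z₁) = ln(61.5/46.7)/ln(120.0/10.0) = 0.27529/2.48491 = 0.1108
Extrapolate from 120.0 m to 194.0 m: V₃ = 61.5 × (194.0/120.0)^0.1108 = 61.5 × 1.0547 = 64.8616 km/h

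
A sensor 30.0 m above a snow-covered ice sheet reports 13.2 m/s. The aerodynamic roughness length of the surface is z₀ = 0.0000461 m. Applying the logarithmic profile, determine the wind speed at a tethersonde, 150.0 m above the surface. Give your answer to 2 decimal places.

Log law: V(z) ∝ ln(z/z₀), so V₂/V₁ = ln(z₂/z₀) / ln(z₁/z₀).
ln(150.0/0.0000461) = 14.9953, ln(30.0/0.0000461) = 13.3859
V₂ = 13.2 × 14.9953/13.3859 = 13.2 × 1.1202 = 14.7871 m/s

14.79 m/s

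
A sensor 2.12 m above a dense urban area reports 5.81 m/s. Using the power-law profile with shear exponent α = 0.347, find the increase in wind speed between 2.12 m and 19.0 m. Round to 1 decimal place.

6.6 m/s

Power law: V₂ = V₁ · (z₂/z₁)^α = 5.81 × (8.9623)^0.347 = 12.4356 m/s
ΔV = 12.4356 − 5.81 = 6.6256 m/s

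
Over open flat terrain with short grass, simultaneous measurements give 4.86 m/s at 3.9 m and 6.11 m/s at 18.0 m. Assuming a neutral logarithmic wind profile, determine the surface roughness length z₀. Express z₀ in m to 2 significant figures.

z₀ ≈ 0.010 m

Log law: V(z) ∝ ln(z/z₀). With r = V₁/V₂ = 4.86/6.11 = 0.79542,
r · ln(z₂/z₀) = ln(z₁/z₀) ⇒ ln z₀ = (ln z₁ − r·ln z₂)/(1 − r)
ln z₀ = (1.36098 − 0.79542×2.89037) / 0.20458 = -4.5853
z₀ = exp(-4.5853) = 0.01020 m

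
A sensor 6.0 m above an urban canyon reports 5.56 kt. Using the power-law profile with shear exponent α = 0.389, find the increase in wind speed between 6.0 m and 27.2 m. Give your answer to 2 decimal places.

Power law: V₂ = V₁ · (z₂/z₁)^α = 5.56 × (4.5333)^0.389 = 10.0097 kt
ΔV = 10.0097 − 5.56 = 4.4497 kt

4.45 kt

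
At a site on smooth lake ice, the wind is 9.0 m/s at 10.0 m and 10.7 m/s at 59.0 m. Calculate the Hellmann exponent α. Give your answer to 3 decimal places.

Power law: V₂/V₁ = (z₂/z₁)^α ⇒ α = ln(V₂/V₁) / ln(z₂/z₁)
α = ln(10.7/9.0) / ln(59.0/10.0) = ln(1.1889) / ln(5.9000)
  = 0.17302 / 1.77495 = 0.09748

α ≈ 0.097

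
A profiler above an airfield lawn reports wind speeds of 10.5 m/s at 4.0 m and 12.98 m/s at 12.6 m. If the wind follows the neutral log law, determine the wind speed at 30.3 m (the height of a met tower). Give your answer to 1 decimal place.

14.9 m/s

Log law: V ∝ ln(z/z₀). From the pair, with r = V₁/V₂ = 0.80894,
ln z₀ = (ln z₁ − r·ln z₂)/(1 − r) = (1.3863 − 0.80894×2.5337)/0.19106 = -3.4717 → z₀ = 0.03107 m
V₃ = V₁ · ln(z₃/z₀)/ln(z₁/z₀) = 10.5 × 6.8828/4.8580 = 14.8765 m/s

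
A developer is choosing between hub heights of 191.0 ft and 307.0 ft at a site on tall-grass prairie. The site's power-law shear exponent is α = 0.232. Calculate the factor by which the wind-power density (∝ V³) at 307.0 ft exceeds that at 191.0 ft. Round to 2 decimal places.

Speed ratio: V_B/V_A = (z_B/z_A)^α = (307.0/191.0)^0.232 = (1.6073)^0.232 = 1.11639
Power-density ratio: P_B/P_A = (V_B/V_A)³ = (1.11639)³ = 1.39139

1.39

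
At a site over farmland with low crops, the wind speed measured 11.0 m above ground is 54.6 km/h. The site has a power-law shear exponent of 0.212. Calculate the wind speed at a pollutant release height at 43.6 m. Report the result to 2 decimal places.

Power-law profile: V₂ = V₁ · (z₂/z₁)^α
V₂ = 54.6 × (43.6/11.0)^0.212 = 54.6 × (3.9636)^0.212
    = 54.6 × 1.3390 = 73.1120 km/h

73.11 km/h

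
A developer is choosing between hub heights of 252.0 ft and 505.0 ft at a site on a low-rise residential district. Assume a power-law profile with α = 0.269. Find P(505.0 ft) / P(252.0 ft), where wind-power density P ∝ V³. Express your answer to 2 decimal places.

1.75

Speed ratio: V_B/V_A = (z_B/z_A)^α = (505.0/252.0)^0.269 = (2.0040)^0.269 = 1.20561
Power-density ratio: P_B/P_A = (V_B/V_A)³ = (1.20561)³ = 1.75237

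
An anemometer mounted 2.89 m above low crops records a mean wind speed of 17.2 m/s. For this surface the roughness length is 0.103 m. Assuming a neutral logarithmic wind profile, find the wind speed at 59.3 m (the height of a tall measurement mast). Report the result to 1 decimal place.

32.8 m/s

Log law: V(z) ∝ ln(z/z₀), so V₂/V₁ = ln(z₂/z₀) / ln(z₁/z₀).
ln(59.3/0.103) = 6.3556, ln(2.89/0.103) = 3.3343
V₂ = 17.2 × 6.3556/3.3343 = 17.2 × 1.9061 = 32.7857 m/s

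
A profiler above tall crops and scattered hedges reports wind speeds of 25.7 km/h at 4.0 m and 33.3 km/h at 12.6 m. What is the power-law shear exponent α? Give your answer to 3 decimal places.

α ≈ 0.226

Power law: V₂/V₁ = (z₂/z₁)^α ⇒ α = ln(V₂/V₁) / ln(z₂/z₁)
α = ln(33.3/25.7) / ln(12.6/4.0) = ln(1.2957) / ln(3.1500)
  = 0.25907 / 1.14740 = 0.22579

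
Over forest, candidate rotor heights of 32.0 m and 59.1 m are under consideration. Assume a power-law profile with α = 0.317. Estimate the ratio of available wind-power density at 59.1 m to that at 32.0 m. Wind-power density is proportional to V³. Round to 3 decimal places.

1.792

Speed ratio: V_B/V_A = (z_B/z_A)^α = (59.1/32.0)^0.317 = (1.8469)^0.317 = 1.21468
Power-density ratio: P_B/P_A = (V_B/V_A)³ = (1.21468)³ = 1.79218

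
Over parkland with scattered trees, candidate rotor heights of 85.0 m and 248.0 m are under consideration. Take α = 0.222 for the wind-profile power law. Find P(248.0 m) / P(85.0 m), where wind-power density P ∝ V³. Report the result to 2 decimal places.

2.04

Speed ratio: V_B/V_A = (z_B/z_A)^α = (248.0/85.0)^0.222 = (2.9176)^0.222 = 1.26834
Power-density ratio: P_B/P_A = (V_B/V_A)³ = (1.26834)³ = 2.04038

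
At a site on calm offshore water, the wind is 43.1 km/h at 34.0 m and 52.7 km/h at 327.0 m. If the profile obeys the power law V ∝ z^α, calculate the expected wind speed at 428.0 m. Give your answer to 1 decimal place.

54.0 km/h

First find α: α = ln(V₂/V₁)/ln(z₂/z₁) = ln(52.7/43.1)/ln(327.0/34.0) = 0.20109/2.26360 = 0.0888
Extrapolate from 327.0 m to 428.0 m: V₃ = 52.7 × (428.0/327.0)^0.0888 = 52.7 × 1.0242 = 53.9753 km/h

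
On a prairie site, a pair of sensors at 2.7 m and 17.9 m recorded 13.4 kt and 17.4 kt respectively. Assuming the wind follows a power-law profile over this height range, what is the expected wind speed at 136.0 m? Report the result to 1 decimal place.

23.0 kt

First find α: α = ln(V₂/V₁)/ln(z₂/z₁) = ln(17.4/13.4)/ln(17.9/2.7) = 0.26122/1.89155 = 0.1381
Extrapolate from 17.9 m to 136.0 m: V₃ = 17.4 × (136.0/17.9)^0.1381 = 17.4 × 1.3232 = 23.0234 kt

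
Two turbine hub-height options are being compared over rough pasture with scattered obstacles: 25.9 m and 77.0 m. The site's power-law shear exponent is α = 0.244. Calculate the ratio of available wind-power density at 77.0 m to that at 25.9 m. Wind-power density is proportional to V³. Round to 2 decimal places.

Speed ratio: V_B/V_A = (z_B/z_A)^α = (77.0/25.9)^0.244 = (2.9730)^0.244 = 1.30454
Power-density ratio: P_B/P_A = (V_B/V_A)³ = (1.30454)³ = 2.22012

2.22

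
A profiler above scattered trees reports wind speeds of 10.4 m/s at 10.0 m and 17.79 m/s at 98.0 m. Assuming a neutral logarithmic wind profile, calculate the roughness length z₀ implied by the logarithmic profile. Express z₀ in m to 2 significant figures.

z₀ ≈ 0.40 m

Log law: V(z) ∝ ln(z/z₀). With r = V₁/V₂ = 10.4/17.79 = 0.58460,
r · ln(z₂/z₀) = ln(z₁/z₀) ⇒ ln z₀ = (ln z₁ − r·ln z₂)/(1 − r)
ln z₀ = (2.30259 − 0.58460×4.58497) / 0.41540 = -0.9094
z₀ = exp(-0.9094) = 0.4028 m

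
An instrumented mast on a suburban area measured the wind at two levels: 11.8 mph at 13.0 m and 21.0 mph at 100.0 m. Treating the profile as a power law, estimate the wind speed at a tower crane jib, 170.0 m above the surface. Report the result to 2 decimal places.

24.40 mph

First find α: α = ln(V₂/V₁)/ln(z₂/z₁) = ln(21.0/11.8)/ln(100.0/13.0) = 0.57642/2.04022 = 0.2825
Extrapolate from 100.0 m to 170.0 m: V₃ = 21.0 × (170.0/100.0)^0.2825 = 21.0 × 1.1617 = 24.3965 mph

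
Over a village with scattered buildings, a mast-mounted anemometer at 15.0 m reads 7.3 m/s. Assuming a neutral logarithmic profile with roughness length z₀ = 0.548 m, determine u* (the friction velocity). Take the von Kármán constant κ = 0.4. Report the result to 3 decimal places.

Log law: V(z) = (u*/κ) · ln(z/z₀) ⇒ u* = κ · V / ln(z/z₀)
u* = 0.4 × 7.3 / ln(15.0/0.548) = 0.4 × 7.3 / 3.3095
   = 2.9200 / 3.3095 = 0.8823 m/s

u* ≈ 0.882 m/s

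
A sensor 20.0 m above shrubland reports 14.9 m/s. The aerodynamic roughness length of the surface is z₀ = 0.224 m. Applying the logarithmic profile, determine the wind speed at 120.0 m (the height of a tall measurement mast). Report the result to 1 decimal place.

20.8 m/s

Log law: V(z) ∝ ln(z/z₀), so V₂/V₁ = ln(z₂/z₀) / ln(z₁/z₀).
ln(120.0/0.224) = 6.2836, ln(20.0/0.224) = 4.4918
V₂ = 14.9 × 6.2836/4.4918 = 14.9 × 1.3989 = 20.8435 m/s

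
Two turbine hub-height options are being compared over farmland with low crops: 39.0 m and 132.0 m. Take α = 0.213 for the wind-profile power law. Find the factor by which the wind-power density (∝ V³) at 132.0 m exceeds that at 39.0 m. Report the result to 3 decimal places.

2.179

Speed ratio: V_B/V_A = (z_B/z_A)^α = (132.0/39.0)^0.213 = (3.3846)^0.213 = 1.29654
Power-density ratio: P_B/P_A = (V_B/V_A)³ = (1.29654)³ = 2.17950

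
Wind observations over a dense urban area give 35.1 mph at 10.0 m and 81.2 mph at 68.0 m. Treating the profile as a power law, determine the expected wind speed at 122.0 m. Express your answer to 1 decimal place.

First find α: α = ln(V₂/V₁)/ln(z₂/z₁) = ln(81.2/35.1)/ln(68.0/10.0) = 0.83871/1.91692 = 0.4375
Extrapolate from 68.0 m to 122.0 m: V₃ = 81.2 × (122.0/68.0)^0.4375 = 81.2 × 1.2914 = 104.8634 mph

104.9 mph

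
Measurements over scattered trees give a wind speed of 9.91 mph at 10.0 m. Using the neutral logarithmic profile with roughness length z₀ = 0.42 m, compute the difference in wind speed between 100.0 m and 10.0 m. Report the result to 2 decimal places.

7.20 mph

Log law: V₂ = V₁ · ln(z₂/z₀)/ln(z₁/z₀) = 9.91 × 5.4727/3.1701 = 17.1081 mph
ΔV = 17.1081 − 9.91 = 7.1981 mph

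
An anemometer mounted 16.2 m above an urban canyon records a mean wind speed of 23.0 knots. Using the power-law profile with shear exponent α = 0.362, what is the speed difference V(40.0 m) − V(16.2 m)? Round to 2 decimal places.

Power law: V₂ = V₁ · (z₂/z₁)^α = 23.0 × (2.4691)^0.362 = 31.9028 knots
ΔV = 31.9028 − 23.0 = 8.9028 knots

8.90 knots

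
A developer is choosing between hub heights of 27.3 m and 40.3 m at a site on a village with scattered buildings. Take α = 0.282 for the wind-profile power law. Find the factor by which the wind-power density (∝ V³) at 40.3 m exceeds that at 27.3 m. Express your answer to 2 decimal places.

1.39

Speed ratio: V_B/V_A = (z_B/z_A)^α = (40.3/27.3)^0.282 = (1.4762)^0.282 = 1.11609
Power-density ratio: P_B/P_A = (V_B/V_A)³ = (1.11609)³ = 1.39026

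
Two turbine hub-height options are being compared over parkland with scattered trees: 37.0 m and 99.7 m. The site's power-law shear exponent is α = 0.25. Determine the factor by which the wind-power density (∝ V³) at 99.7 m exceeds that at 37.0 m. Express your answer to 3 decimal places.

2.103

Speed ratio: V_B/V_A = (z_B/z_A)^α = (99.7/37.0)^0.25 = (2.6946)^0.25 = 1.28122
Power-density ratio: P_B/P_A = (V_B/V_A)³ = (1.28122)³ = 2.10315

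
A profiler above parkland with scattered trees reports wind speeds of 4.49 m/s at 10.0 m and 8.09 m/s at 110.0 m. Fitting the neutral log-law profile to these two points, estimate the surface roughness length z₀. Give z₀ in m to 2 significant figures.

z₀ ≈ 0.50 m

Log law: V(z) ∝ ln(z/z₀). With r = V₁/V₂ = 4.49/8.09 = 0.55501,
r · ln(z₂/z₀) = ln(z₁/z₀) ⇒ ln z₀ = (ln z₁ − r·ln z₂)/(1 − r)
ln z₀ = (2.30259 − 0.55501×4.70048) / 0.44499 = -0.6881
z₀ = exp(-0.6881) = 0.5025 m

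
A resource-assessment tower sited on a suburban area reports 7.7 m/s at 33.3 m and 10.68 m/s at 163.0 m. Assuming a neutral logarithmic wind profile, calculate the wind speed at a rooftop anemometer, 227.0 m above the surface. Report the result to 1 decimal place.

11.3 m/s

Log law: V ∝ ln(z/z₀). From the pair, with r = V₁/V₂ = 0.72097,
ln z₀ = (ln z₁ − r·ln z₂)/(1 − r) = (3.5056 − 0.72097×5.0938)/0.27903 = -0.5982 → z₀ = 0.5498 m
V₃ = V₁ · ln(z₃/z₀)/ln(z₁/z₀) = 7.7 × 6.0231/4.1037 = 11.3014 m/s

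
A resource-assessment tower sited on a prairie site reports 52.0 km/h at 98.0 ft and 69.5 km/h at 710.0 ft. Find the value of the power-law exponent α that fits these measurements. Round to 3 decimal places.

Power law: V₂/V₁ = (z₂/z₁)^α ⇒ α = ln(V₂/V₁) / ln(z₂/z₁)
α = ln(69.5/52.0) / ln(710.0/98.0) = ln(1.3365) / ln(7.2449)
  = 0.29008 / 1.98030 = 0.14648

α ≈ 0.146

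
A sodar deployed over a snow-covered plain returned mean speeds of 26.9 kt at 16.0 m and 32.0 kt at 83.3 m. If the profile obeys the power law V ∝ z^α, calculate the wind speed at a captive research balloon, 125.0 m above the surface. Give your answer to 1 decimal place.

33.4 kt

First find α: α = ln(V₂/V₁)/ln(z₂/z₁) = ln(32.0/26.9)/ln(83.3/16.0) = 0.17361/1.64986 = 0.1052
Extrapolate from 83.3 m to 125.0 m: V₃ = 32.0 × (125.0/83.3)^0.1052 = 32.0 × 1.0436 = 33.3963 kt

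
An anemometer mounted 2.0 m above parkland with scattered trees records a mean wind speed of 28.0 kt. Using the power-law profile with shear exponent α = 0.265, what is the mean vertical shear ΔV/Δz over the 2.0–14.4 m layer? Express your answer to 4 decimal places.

Power law: V₂ = V₁ · (z₂/z₁)^α = 28.0 × (7.2000)^0.265 = 47.2445 kt
ΔV/Δz = (47.2445 − 28.0)/(14.4 − 2.0) = 19.2445/12.4000 = 1.55197 kt/m

1.5520 kt/m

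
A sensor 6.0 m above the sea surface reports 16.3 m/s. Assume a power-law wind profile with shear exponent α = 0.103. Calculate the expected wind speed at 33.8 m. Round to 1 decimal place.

19.5 m/s

Power-law profile: V₂ = V₁ · (z₂/z₁)^α
V₂ = 16.3 × (33.8/6.0)^0.103 = 16.3 × (5.6333)^0.103
    = 16.3 × 1.1949 = 19.4767 m/s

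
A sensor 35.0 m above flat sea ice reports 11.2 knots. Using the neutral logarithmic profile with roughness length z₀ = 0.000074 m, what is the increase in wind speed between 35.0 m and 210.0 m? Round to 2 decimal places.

Log law: V₂ = V₁ · ln(z₂/z₀)/ln(z₁/z₀) = 11.2 × 14.8586/13.0668 = 12.7358 knots
ΔV = 12.7358 − 11.2 = 1.5358 knots

1.54 knots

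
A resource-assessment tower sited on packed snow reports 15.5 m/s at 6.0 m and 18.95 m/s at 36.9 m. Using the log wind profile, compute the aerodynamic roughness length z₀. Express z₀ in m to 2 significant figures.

Log law: V(z) ∝ ln(z/z₀). With r = V₁/V₂ = 15.5/18.95 = 0.81794,
r · ln(z₂/z₀) = ln(z₁/z₀) ⇒ ln z₀ = (ln z₁ − r·ln z₂)/(1 − r)
ln z₀ = (1.79176 − 0.81794×3.60821) / 0.18206 = -6.3691
z₀ = exp(-6.3691) = 0.001714 m

z₀ ≈ 0.0017 m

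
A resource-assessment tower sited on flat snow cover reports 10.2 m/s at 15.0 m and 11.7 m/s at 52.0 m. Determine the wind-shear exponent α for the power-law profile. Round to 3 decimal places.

α ≈ 0.110

Power law: V₂/V₁ = (z₂/z₁)^α ⇒ α = ln(V₂/V₁) / ln(z₂/z₁)
α = ln(11.7/10.2) / ln(52.0/15.0) = ln(1.1471) / ln(3.4667)
  = 0.13720 / 1.24319 = 0.11036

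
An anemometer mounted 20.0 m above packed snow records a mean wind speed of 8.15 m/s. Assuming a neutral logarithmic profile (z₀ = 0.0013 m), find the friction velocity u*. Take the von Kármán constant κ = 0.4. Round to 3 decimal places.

u* ≈ 0.338 m/s

Log law: V(z) = (u*/κ) · ln(z/z₀) ⇒ u* = κ · V / ln(z/z₀)
u* = 0.4 × 8.15 / ln(20.0/0.0013) = 0.4 × 8.15 / 9.6411
   = 3.2600 / 9.6411 = 0.3381 m/s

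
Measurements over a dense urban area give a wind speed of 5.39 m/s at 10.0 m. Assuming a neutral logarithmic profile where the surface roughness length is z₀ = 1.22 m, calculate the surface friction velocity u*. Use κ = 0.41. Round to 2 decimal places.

Log law: V(z) = (u*/κ) · ln(z/z₀) ⇒ u* = κ · V / ln(z/z₀)
u* = 0.41 × 5.39 / ln(10.0/1.22) = 0.41 × 5.39 / 2.1037
   = 2.2099 / 2.1037 = 1.0505 m/s

u* ≈ 1.05 m/s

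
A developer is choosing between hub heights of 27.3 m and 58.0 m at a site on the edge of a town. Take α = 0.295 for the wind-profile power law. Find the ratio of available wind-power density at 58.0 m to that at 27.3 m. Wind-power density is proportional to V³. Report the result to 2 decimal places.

1.95

Speed ratio: V_B/V_A = (z_B/z_A)^α = (58.0/27.3)^0.295 = (2.1245)^0.295 = 1.24894
Power-density ratio: P_B/P_A = (V_B/V_A)³ = (1.24894)³ = 1.94818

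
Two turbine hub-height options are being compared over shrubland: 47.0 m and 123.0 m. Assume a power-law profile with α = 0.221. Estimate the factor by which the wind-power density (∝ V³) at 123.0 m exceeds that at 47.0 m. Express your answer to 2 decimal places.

Speed ratio: V_B/V_A = (z_B/z_A)^α = (123.0/47.0)^0.221 = (2.6170)^0.221 = 1.23690
Power-density ratio: P_B/P_A = (V_B/V_A)³ = (1.23690)³ = 1.89237

1.89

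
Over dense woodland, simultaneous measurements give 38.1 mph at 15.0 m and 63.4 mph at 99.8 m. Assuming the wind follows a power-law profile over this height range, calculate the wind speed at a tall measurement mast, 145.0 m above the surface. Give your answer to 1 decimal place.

First find α: α = ln(V₂/V₁)/ln(z₂/z₁) = ln(63.4/38.1)/ln(99.8/15.0) = 0.50925/1.89512 = 0.2687
Extrapolate from 99.8 m to 145.0 m: V₃ = 63.4 × (145.0/99.8)^0.2687 = 63.4 × 1.1056 = 70.0947 mph

70.1 mph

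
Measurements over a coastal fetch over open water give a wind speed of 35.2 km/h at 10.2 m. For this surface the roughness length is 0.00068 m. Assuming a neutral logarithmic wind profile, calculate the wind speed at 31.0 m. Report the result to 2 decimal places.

39.27 km/h

Log law: V(z) ∝ ln(z/z₀), so V₂/V₁ = ln(z₂/z₀) / ln(z₁/z₀).
ln(31.0/0.00068) = 10.7274, ln(10.2/0.00068) = 9.6158
V₂ = 35.2 × 10.7274/9.6158 = 35.2 × 1.1156 = 39.2692 km/h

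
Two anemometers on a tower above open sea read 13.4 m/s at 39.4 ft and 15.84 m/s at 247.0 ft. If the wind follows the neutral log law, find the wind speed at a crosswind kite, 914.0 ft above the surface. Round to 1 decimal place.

Log law: V ∝ ln(z/z₀). From the pair, with r = V₁/V₂ = 0.84596,
ln z₀ = (ln z₁ − r·ln z₂)/(1 − r) = (3.6738 − 0.84596×5.5094)/0.15404 = -6.4071 → z₀ = 0.001650 ft
V₃ = V₁ · ln(z₃/z₀)/ln(z₁/z₀) = 13.4 × 13.2249/10.0809 = 17.5792 m/s

17.6 m/s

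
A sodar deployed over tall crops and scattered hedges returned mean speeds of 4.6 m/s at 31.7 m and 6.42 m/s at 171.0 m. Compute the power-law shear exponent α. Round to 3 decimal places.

Power law: V₂/V₁ = (z₂/z₁)^α ⇒ α = ln(V₂/V₁) / ln(z₂/z₁)
α = ln(6.42/4.6) / ln(171.0/31.7) = ln(1.3957) / ln(5.3943)
  = 0.33336 / 1.68535 = 0.19780

α ≈ 0.198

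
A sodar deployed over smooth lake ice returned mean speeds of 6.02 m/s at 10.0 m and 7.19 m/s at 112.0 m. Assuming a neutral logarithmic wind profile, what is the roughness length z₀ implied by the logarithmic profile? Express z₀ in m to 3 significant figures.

Log law: V(z) ∝ ln(z/z₀). With r = V₁/V₂ = 6.02/7.19 = 0.83727,
r · ln(z₂/z₀) = ln(z₁/z₀) ⇒ ln z₀ = (ln z₁ − r·ln z₂)/(1 − r)
ln z₀ = (2.30259 − 0.83727×4.71850) / 0.16273 = -10.1280
z₀ = exp(-10.1280) = 0.00003994 m

z₀ ≈ 0.0000399 m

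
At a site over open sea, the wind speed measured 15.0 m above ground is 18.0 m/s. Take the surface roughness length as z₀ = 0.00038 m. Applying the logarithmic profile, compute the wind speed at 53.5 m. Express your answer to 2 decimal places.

20.16 m/s

Log law: V(z) ∝ ln(z/z₀), so V₂/V₁ = ln(z₂/z₀) / ln(z₁/z₀).
ln(53.5/0.00038) = 11.8550, ln(15.0/0.00038) = 10.5834
V₂ = 18.0 × 11.8550/10.5834 = 18.0 × 1.1202 = 20.1628 m/s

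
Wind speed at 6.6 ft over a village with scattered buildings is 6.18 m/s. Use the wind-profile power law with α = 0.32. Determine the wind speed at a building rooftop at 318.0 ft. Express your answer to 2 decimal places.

21.36 m/s

Power-law profile: V₂ = V₁ · (z₂/z₁)^α
V₂ = 6.18 × (318.0/6.6)^0.32 = 6.18 × (48.1818)^0.32
    = 6.18 × 3.4556 = 21.3556 m/s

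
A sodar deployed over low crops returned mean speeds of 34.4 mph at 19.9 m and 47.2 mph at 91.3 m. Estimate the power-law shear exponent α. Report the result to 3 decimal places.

Power law: V₂/V₁ = (z₂/z₁)^α ⇒ α = ln(V₂/V₁) / ln(z₂/z₁)
α = ln(47.2/34.4) / ln(91.3/19.9) = ln(1.3721) / ln(4.5879)
  = 0.31634 / 1.52343 = 0.20765

α ≈ 0.208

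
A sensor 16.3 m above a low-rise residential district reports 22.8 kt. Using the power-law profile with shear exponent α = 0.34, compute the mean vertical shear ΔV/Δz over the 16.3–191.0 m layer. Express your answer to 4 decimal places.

Power law: V₂ = V₁ · (z₂/z₁)^α = 22.8 × (11.7178)^0.34 = 52.6432 kt
ΔV/Δz = (52.6432 − 22.8)/(191.0 − 16.3) = 29.8432/174.7000 = 0.17083 kt/m

0.1708 kt/m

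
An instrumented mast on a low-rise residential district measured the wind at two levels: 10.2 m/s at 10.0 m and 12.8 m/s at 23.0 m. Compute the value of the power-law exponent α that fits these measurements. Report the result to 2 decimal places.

Power law: V₂/V₁ = (z₂/z₁)^α ⇒ α = ln(V₂/V₁) / ln(z₂/z₁)
α = ln(12.8/10.2) / ln(23.0/10.0) = ln(1.2549) / ln(2.3000)
  = 0.22706 / 0.83291 = 0.27261

α ≈ 0.27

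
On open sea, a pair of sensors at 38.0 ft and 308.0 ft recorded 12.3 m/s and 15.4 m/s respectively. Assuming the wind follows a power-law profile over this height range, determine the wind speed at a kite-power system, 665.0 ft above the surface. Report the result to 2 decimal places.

First find α: α = ln(V₂/V₁)/ln(z₂/z₁) = ln(15.4/12.3)/ln(308.0/38.0) = 0.22477/2.09251 = 0.1074
Extrapolate from 308.0 ft to 665.0 ft: V₃ = 15.4 × (665.0/308.0)^0.1074 = 15.4 × 1.0862 = 16.7273 m/s

16.73 m/s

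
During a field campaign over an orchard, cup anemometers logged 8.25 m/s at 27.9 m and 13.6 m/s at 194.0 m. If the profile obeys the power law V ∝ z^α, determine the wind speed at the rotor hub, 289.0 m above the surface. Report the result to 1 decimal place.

First find α: α = ln(V₂/V₁)/ln(z₂/z₁) = ln(13.6/8.25)/ln(194.0/27.9) = 0.49986/1.93923 = 0.2578
Extrapolate from 194.0 m to 289.0 m: V₃ = 13.6 × (289.0/194.0)^0.2578 = 13.6 × 1.1082 = 15.0715 m/s

15.1 m/s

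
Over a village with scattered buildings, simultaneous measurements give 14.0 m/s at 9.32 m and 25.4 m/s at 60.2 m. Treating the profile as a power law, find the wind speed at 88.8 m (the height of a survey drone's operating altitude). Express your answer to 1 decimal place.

28.8 m/s

First find α: α = ln(V₂/V₁)/ln(z₂/z₁) = ln(25.4/14.0)/ln(60.2/9.32) = 0.59569/1.86551 = 0.3193
Extrapolate from 60.2 m to 88.8 m: V₃ = 25.4 × (88.8/60.2)^0.3193 = 25.4 × 1.1322 = 28.7568 m/s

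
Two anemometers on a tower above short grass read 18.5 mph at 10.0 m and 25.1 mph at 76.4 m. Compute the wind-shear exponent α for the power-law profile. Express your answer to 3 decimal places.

α ≈ 0.150

Power law: V₂/V₁ = (z₂/z₁)^α ⇒ α = ln(V₂/V₁) / ln(z₂/z₁)
α = ln(25.1/18.5) / ln(76.4/10.0) = ln(1.3568) / ln(7.6400)
  = 0.30510 / 2.03340 = 0.15004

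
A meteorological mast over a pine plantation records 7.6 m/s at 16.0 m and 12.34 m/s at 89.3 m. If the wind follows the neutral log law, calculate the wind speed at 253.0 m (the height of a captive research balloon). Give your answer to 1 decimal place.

Log law: V ∝ ln(z/z₀). From the pair, with r = V₁/V₂ = 0.61588,
ln z₀ = (ln z₁ − r·ln z₂)/(1 − r) = (2.7726 − 0.61588×4.4920)/0.38412 = 0.0157 → z₀ = 1.016 m
V₃ = V₁ · ln(z₃/z₀)/ln(z₁/z₀) = 7.6 × 5.5177/2.7569 = 15.2109 m/s

15.2 m/s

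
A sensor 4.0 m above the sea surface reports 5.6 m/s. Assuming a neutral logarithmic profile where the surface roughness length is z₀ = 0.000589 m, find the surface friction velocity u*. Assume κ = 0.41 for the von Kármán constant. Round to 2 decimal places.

u* ≈ 0.26 m/s

Log law: V(z) = (u*/κ) · ln(z/z₀) ⇒ u* = κ · V / ln(z/z₀)
u* = 0.41 × 5.6 / ln(4.0/0.000589) = 0.41 × 5.6 / 8.8234
   = 2.2960 / 8.8234 = 0.2602 m/s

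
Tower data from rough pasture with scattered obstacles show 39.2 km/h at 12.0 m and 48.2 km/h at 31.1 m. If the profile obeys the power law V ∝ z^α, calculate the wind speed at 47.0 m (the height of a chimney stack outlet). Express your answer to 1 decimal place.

52.7 km/h

First find α: α = ln(V₂/V₁)/ln(z₂/z₁) = ln(48.2/39.2)/ln(31.1/12.0) = 0.20668/0.95230 = 0.2170
Extrapolate from 31.1 m to 47.0 m: V₃ = 48.2 × (47.0/31.1)^0.2170 = 48.2 × 1.0938 = 52.7193 km/h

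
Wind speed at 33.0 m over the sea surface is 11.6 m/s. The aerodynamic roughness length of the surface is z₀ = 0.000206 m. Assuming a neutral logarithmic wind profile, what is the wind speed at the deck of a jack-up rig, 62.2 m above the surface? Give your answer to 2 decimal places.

12.21 m/s

Log law: V(z) ∝ ln(z/z₀), so V₂/V₁ = ln(z₂/z₀) / ln(z₁/z₀).
ln(62.2/0.000206) = 12.6180, ln(33.0/0.000206) = 11.9841
V₂ = 11.6 × 12.6180/11.9841 = 11.6 × 1.0529 = 12.2135 m/s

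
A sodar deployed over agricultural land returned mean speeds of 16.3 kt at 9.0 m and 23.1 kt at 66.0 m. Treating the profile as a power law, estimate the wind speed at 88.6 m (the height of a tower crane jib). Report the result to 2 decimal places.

First find α: α = ln(V₂/V₁)/ln(z₂/z₁) = ln(23.1/16.3)/ln(66.0/9.0) = 0.34867/1.99243 = 0.1750
Extrapolate from 66.0 m to 88.6 m: V₃ = 23.1 × (88.6/66.0)^0.1750 = 23.1 × 1.0529 = 24.3216 kt

24.32 kt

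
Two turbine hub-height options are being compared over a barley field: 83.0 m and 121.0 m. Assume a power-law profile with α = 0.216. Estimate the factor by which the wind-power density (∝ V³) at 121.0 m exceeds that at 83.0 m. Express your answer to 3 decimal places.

1.277

Speed ratio: V_B/V_A = (z_B/z_A)^α = (121.0/83.0)^0.216 = (1.4578)^0.216 = 1.08483
Power-density ratio: P_B/P_A = (V_B/V_A)³ = (1.08483)³ = 1.27668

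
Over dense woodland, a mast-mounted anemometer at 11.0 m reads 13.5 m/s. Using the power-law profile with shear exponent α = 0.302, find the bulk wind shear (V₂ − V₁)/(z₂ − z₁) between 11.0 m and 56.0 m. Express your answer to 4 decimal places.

Power law: V₂ = V₁ · (z₂/z₁)^α = 13.5 × (5.0909)^0.302 = 22.0692 m/s
ΔV/Δz = (22.0692 − 13.5)/(56.0 − 11.0) = 8.5692/45.0000 = 0.19043 m/s/m

0.1904 m/s/m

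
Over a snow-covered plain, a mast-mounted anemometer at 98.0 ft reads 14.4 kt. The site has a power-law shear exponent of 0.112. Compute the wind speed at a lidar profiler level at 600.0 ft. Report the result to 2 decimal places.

Power-law profile: V₂ = V₁ · (z₂/z₁)^α
V₂ = 14.4 × (600.0/98.0)^0.112 = 14.4 × (6.1224)^0.112
    = 14.4 × 1.2250 = 17.6400 kt

17.64 kt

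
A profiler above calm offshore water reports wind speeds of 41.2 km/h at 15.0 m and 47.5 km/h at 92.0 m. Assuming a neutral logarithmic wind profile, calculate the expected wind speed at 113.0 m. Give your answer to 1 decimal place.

Log law: V ∝ ln(z/z₀). From the pair, with r = V₁/V₂ = 0.86737,
ln z₀ = (ln z₁ − r·ln z₂)/(1 − r) = (2.7081 − 0.86737×4.5218)/0.13263 = -9.1532 → z₀ = 0.0001059 m
V₃ = V₁ · ln(z₃/z₀)/ln(z₁/z₀) = 41.2 × 13.8806/11.8613 = 48.2141 km/h

48.2 km/h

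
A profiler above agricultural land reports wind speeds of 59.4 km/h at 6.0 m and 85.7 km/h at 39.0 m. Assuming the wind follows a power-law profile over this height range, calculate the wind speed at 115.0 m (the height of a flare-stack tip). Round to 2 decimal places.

105.91 km/h

First find α: α = ln(V₂/V₁)/ln(z₂/z₁) = ln(85.7/59.4)/ln(39.0/6.0) = 0.36656/1.87180 = 0.1958
Extrapolate from 39.0 m to 115.0 m: V₃ = 85.7 × (115.0/39.0)^0.1958 = 85.7 × 1.2359 = 105.9132 km/h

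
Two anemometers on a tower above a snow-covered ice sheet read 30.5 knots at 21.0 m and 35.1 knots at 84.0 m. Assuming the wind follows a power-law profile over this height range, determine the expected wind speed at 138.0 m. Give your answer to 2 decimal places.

36.91 knots

First find α: α = ln(V₂/V₁)/ln(z₂/z₁) = ln(35.1/30.5)/ln(84.0/21.0) = 0.14047/1.38629 = 0.1013
Extrapolate from 84.0 m to 138.0 m: V₃ = 35.1 × (138.0/84.0)^0.1013 = 35.1 × 1.0516 = 36.9108 knots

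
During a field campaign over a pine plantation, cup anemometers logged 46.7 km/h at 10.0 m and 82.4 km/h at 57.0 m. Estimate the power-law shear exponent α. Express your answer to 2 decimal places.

Power law: V₂/V₁ = (z₂/z₁)^α ⇒ α = ln(V₂/V₁) / ln(z₂/z₁)
α = ln(82.4/46.7) / ln(57.0/10.0) = ln(1.7645) / ln(5.7000)
  = 0.56784 / 1.74047 = 0.32626

α ≈ 0.33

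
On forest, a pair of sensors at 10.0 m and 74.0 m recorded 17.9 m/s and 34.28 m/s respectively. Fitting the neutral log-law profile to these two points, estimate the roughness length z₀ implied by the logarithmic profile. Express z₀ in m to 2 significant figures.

z₀ ≈ 1.1 m

Log law: V(z) ∝ ln(z/z₀). With r = V₁/V₂ = 17.9/34.28 = 0.52217,
r · ln(z₂/z₀) = ln(z₁/z₀) ⇒ ln z₀ = (ln z₁ − r·ln z₂)/(1 − r)
ln z₀ = (2.30259 − 0.52217×4.30407) / 0.47783 = 0.1154
z₀ = exp(0.1154) = 1.122 m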